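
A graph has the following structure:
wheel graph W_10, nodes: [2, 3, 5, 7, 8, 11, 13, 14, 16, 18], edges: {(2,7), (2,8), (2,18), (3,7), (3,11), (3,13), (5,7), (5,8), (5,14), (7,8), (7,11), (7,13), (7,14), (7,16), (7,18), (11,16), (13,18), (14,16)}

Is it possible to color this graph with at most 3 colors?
Odd cycle [8, 2, 18, 13, 3, 11, 16, 14, 5] needs 3 colors (χ ≥ 3).
Vertex 7 is adjacent to every vertex of [2, 3, 5, 8, 11, 13, 14, 16, 18], which already need 3 colors among themselves, so 7 needs a new color (χ ≥ 4).
Hence χ(G) ≥ 4 > 3, so no proper 3-coloring exists.

No, G is not 3-colorable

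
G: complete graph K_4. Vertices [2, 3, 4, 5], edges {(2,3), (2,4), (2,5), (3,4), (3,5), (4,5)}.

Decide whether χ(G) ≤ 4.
A valid 4-coloring: color 1: [3]; color 2: [2]; color 3: [4]; color 4: [5].
(χ(G) = 4 ≤ 4.)

Yes, G is 4-colorable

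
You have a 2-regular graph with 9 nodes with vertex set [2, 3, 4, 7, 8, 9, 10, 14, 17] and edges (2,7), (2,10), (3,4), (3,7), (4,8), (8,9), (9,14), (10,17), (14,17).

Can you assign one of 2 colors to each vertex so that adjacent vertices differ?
Odd cycle [4, 3, 7, 2, 10, 17, 14, 9, 8] needs 3 colors (χ ≥ 3).
Hence χ(G) ≥ 3 > 2, so no proper 2-coloring exists.

No, G is not 2-colorable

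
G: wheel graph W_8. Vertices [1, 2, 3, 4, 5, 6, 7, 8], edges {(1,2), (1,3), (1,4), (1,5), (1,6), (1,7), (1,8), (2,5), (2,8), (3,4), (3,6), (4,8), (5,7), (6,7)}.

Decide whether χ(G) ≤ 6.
Yes, G is 6-colorable

A valid 6-coloring: color 1: [1]; color 2: [2, 4, 6]; color 3: [3, 5, 8]; color 4: [7].
(χ(G) = 4 ≤ 6.)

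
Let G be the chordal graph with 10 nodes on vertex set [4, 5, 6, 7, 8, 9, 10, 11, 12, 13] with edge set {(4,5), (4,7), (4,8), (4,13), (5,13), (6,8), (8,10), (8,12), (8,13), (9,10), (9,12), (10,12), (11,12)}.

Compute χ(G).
χ(G) = 3

Clique number ω(G) = 3 (lower bound: χ ≥ ω).
The clique on [4, 5, 13] has size 3, forcing χ ≥ 3, and the coloring below uses 3 colors, so χ(G) = 3.
A valid 3-coloring: color 1: [5, 7, 8, 9, 11]; color 2: [4, 6, 12]; color 3: [10, 13].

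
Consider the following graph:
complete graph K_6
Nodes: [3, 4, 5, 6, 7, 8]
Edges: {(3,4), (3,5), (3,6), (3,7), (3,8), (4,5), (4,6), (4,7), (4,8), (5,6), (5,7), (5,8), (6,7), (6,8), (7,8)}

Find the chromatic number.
χ(G) = 6

Clique number ω(G) = 6 (lower bound: χ ≥ ω).
The clique on [3, 4, 5, 6, 7, 8] has size 6, forcing χ ≥ 6, and the coloring below uses 6 colors, so χ(G) = 6.
A valid 6-coloring: color 1: [6]; color 2: [4]; color 3: [3]; color 4: [7]; color 5: [5]; color 6: [8].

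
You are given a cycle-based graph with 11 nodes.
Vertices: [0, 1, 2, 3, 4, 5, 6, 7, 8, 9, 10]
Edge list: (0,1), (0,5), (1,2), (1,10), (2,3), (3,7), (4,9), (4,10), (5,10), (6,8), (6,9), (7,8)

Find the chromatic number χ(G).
Clique number ω(G) = 2 (lower bound: χ ≥ ω).
Odd cycle [10, 4, 9, 6, 8, 7, 3, 2, 1] needs 3 colors (χ ≥ 3).
The coloring below uses 3 colors, so χ(G) = 3.
A valid 3-coloring: color 1: [1, 4, 5, 6, 7]; color 2: [0, 2, 8, 9, 10]; color 3: [3].

χ(G) = 3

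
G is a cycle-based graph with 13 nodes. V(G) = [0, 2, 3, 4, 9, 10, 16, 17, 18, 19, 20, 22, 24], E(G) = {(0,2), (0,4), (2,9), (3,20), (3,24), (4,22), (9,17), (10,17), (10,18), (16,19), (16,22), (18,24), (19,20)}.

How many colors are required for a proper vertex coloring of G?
Clique number ω(G) = 2 (lower bound: χ ≥ ω).
Odd cycle [2, 9, 17, 10, 18, 24, 3, 20, 19, 16, 22, 4, 0] needs 3 colors (χ ≥ 3).
The coloring below uses 3 colors, so χ(G) = 3.
A valid 3-coloring: color 1: [2, 3, 4, 17, 18, 19]; color 2: [0, 9, 10, 16, 20, 24]; color 3: [22].

χ(G) = 3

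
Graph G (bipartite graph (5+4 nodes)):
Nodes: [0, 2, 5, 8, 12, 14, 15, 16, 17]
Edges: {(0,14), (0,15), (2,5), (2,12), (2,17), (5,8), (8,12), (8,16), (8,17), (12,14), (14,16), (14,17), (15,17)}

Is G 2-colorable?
Yes, G is 2-colorable

A valid 2-coloring: color 1: [0, 5, 12, 16, 17]; color 2: [2, 8, 14, 15].
(χ(G) = 2 ≤ 2.)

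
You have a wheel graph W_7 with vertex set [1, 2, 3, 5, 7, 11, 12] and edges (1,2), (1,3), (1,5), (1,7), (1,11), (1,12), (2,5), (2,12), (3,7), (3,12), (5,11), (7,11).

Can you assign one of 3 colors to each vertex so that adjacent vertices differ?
A valid 3-coloring: color 1: [1]; color 2: [5, 7, 12]; color 3: [2, 3, 11].
(χ(G) = 3 ≤ 3.)

Yes, G is 3-colorable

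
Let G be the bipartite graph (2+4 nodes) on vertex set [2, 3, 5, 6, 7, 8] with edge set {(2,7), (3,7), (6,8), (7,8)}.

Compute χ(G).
Clique number ω(G) = 2 (lower bound: χ ≥ ω).
The graph is bipartite (no odd cycle), so 2 colors suffice: χ(G) = 2.
A valid 2-coloring: color 1: [5, 6, 7]; color 2: [2, 3, 8].

χ(G) = 2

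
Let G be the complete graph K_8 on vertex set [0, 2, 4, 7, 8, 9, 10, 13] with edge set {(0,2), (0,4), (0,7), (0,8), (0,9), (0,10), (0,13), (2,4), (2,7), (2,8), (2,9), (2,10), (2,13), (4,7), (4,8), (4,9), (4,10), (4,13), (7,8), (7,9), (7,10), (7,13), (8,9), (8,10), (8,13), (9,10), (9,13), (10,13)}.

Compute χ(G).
χ(G) = 8

Clique number ω(G) = 8 (lower bound: χ ≥ ω).
The clique on [0, 2, 4, 7, 8, 9, 10, 13] has size 8, forcing χ ≥ 8, and the coloring below uses 8 colors, so χ(G) = 8.
A valid 8-coloring: color 1: [4]; color 2: [8]; color 3: [7]; color 4: [2]; color 5: [13]; color 6: [10]; color 7: [9]; color 8: [0].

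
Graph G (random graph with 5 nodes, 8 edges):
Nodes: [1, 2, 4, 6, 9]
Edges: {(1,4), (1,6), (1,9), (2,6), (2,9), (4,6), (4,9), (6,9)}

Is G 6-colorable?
A valid 6-coloring: color 1: [6]; color 2: [9]; color 3: [1, 2]; color 4: [4].
(χ(G) = 4 ≤ 6.)

Yes, G is 6-colorable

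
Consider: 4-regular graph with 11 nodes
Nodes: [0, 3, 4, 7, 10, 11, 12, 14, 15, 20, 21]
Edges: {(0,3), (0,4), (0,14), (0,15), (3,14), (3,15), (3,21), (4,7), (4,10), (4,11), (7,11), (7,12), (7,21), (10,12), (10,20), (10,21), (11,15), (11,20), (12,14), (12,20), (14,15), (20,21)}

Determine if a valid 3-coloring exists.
No, G is not 3-colorable

The clique on vertices [0, 3, 14, 15] has size 4 > 3, so it alone needs 4 colors.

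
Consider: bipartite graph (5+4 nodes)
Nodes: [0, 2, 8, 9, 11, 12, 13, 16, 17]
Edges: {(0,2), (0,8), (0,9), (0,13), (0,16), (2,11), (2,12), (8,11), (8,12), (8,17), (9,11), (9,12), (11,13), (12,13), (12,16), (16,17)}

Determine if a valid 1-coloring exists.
No, G is not 1-colorable

Edge (0,2) forces its endpoints to differ, so 1 color is not enough.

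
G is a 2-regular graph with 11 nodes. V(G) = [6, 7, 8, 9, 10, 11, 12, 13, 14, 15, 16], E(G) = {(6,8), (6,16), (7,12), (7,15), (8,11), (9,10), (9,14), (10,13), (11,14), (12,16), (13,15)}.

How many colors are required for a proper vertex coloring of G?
χ(G) = 3

Clique number ω(G) = 2 (lower bound: χ ≥ ω).
Odd cycle [13, 15, 7, 12, 16, 6, 8, 11, 14, 9, 10] needs 3 colors (χ ≥ 3).
The coloring below uses 3 colors, so χ(G) = 3.
A valid 3-coloring: color 1: [6, 9, 11, 12, 15]; color 2: [7, 8, 10, 14, 16]; color 3: [13].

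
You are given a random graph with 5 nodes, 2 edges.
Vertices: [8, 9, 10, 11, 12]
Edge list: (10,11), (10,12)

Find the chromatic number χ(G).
χ(G) = 2

Clique number ω(G) = 2 (lower bound: χ ≥ ω).
The graph is bipartite (no odd cycle), so 2 colors suffice: χ(G) = 2.
A valid 2-coloring: color 1: [8, 9, 10]; color 2: [11, 12].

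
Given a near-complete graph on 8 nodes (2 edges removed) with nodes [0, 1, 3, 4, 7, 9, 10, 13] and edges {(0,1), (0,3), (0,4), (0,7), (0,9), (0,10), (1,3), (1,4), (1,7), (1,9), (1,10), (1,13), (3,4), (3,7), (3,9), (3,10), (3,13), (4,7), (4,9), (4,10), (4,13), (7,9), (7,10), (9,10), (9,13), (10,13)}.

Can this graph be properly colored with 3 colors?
The clique on vertices [0, 1, 3, 4, 7, 9, 10] has size 7 > 3, so it alone needs 7 colors.

No, G is not 3-colorable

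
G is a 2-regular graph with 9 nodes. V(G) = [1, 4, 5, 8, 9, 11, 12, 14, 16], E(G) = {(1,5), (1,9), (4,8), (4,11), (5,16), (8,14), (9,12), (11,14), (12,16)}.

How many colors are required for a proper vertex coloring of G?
Clique number ω(G) = 2 (lower bound: χ ≥ ω).
Odd cycle [16, 12, 9, 1, 5] needs 3 colors (χ ≥ 3).
The coloring below uses 3 colors, so χ(G) = 3.
A valid 3-coloring: color 1: [1, 4, 14, 16]; color 2: [5, 8, 11, 12]; color 3: [9].

χ(G) = 3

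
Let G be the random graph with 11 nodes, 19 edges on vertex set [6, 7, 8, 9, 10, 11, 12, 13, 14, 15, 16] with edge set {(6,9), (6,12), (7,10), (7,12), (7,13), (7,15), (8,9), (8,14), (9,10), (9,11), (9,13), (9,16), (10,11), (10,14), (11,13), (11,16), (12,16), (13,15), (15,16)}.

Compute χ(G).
χ(G) = 3

Clique number ω(G) = 3 (lower bound: χ ≥ ω).
The clique on [7, 13, 15] has size 3, forcing χ ≥ 3, and the coloring below uses 3 colors, so χ(G) = 3.
A valid 3-coloring: color 1: [9, 12, 14, 15]; color 2: [6, 8, 10, 13, 16]; color 3: [7, 11].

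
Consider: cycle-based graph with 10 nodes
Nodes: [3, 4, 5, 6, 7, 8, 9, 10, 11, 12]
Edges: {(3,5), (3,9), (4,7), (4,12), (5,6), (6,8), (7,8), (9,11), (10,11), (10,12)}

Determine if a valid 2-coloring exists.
A valid 2-coloring: color 1: [4, 5, 8, 9, 10]; color 2: [3, 6, 7, 11, 12].
(χ(G) = 2 ≤ 2.)

Yes, G is 2-colorable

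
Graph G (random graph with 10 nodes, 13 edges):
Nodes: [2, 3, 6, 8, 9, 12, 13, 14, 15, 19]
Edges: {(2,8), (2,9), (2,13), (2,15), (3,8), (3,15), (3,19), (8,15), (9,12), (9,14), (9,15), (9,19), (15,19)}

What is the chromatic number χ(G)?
Clique number ω(G) = 3 (lower bound: χ ≥ ω).
Odd cycle [2, 8, 3, 19, 9] needs 3 colors (χ ≥ 3).
Vertex 15 is adjacent to every vertex of [2, 3, 8, 9, 19], which already need 3 colors among themselves, so 15 needs a new color (χ ≥ 4).
The coloring below uses 4 colors, so χ(G) = 4.
A valid 4-coloring: color 1: [6, 12, 13, 14, 15]; color 2: [8, 9]; color 3: [2, 19]; color 4: [3].

χ(G) = 4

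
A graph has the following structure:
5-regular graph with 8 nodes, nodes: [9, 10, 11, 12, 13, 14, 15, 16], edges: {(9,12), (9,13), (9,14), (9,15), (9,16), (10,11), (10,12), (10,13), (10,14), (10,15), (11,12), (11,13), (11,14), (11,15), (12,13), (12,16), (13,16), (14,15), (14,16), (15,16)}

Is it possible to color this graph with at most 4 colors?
A valid 4-coloring: color 1: [13, 14]; color 2: [10, 16]; color 3: [12, 15]; color 4: [9, 11].
(χ(G) = 4 ≤ 4.)

Yes, G is 4-colorable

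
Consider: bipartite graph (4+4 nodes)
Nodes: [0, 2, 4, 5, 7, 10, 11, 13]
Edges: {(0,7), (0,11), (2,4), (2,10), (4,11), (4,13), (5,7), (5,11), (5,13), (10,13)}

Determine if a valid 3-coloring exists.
Yes, G is 3-colorable

A valid 3-coloring: color 1: [0, 4, 5, 10]; color 2: [2, 7, 11, 13].
(χ(G) = 2 ≤ 3.)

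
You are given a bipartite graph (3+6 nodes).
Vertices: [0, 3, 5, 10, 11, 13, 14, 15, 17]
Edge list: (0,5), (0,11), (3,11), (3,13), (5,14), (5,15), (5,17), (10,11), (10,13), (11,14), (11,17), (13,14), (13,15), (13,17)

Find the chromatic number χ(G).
Clique number ω(G) = 2 (lower bound: χ ≥ ω).
The graph is bipartite (no odd cycle), so 2 colors suffice: χ(G) = 2.
A valid 2-coloring: color 1: [5, 11, 13]; color 2: [0, 3, 10, 14, 15, 17].

χ(G) = 2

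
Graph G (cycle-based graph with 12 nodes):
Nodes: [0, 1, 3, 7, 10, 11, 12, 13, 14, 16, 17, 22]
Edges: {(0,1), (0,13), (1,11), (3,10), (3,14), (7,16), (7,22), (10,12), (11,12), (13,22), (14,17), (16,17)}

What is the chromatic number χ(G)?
χ(G) = 2

Clique number ω(G) = 2 (lower bound: χ ≥ ω).
The graph is bipartite (no odd cycle), so 2 colors suffice: χ(G) = 2.
A valid 2-coloring: color 1: [0, 10, 11, 14, 16, 22]; color 2: [1, 3, 7, 12, 13, 17].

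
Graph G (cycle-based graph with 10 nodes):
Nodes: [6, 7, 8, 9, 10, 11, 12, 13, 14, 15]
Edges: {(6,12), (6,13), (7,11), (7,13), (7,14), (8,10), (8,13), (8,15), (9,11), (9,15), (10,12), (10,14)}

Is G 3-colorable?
Yes, G is 3-colorable

A valid 3-coloring: color 1: [10, 11, 13, 15]; color 2: [6, 7, 8, 9]; color 3: [12, 14].
(χ(G) = 3 ≤ 3.)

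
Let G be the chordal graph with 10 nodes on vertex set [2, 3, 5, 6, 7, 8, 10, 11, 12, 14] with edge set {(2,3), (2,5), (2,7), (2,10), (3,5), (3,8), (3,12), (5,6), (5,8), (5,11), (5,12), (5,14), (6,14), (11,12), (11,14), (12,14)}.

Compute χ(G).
χ(G) = 4

Clique number ω(G) = 4 (lower bound: χ ≥ ω).
The clique on [5, 11, 12, 14] has size 4, forcing χ ≥ 4, and the coloring below uses 4 colors, so χ(G) = 4.
A valid 4-coloring: color 1: [5, 7, 10]; color 2: [3, 14]; color 3: [2, 6, 8, 12]; color 4: [11].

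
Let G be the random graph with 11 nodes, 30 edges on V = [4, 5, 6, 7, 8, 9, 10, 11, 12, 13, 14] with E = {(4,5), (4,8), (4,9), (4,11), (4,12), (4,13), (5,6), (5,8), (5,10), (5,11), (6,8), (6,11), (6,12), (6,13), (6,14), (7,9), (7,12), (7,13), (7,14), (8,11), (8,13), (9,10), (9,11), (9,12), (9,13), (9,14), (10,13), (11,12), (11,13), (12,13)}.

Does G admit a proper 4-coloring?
No, G is not 4-colorable

The clique on vertices [4, 9, 11, 12, 13] has size 5 > 4, so it alone needs 5 colors.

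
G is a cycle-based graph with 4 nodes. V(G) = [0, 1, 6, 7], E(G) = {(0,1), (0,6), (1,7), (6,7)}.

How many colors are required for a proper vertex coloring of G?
χ(G) = 2

Clique number ω(G) = 2 (lower bound: χ ≥ ω).
The graph is bipartite (no odd cycle), so 2 colors suffice: χ(G) = 2.
A valid 2-coloring: color 1: [1, 6]; color 2: [0, 7].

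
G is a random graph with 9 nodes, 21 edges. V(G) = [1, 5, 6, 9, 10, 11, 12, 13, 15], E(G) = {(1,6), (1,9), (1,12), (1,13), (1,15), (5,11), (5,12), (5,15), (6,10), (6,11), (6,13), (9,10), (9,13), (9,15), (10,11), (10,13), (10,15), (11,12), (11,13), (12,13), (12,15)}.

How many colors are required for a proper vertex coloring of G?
Clique number ω(G) = 4 (lower bound: χ ≥ ω).
The clique on [6, 10, 11, 13] has size 4, forcing χ ≥ 4, and the coloring below uses 4 colors, so χ(G) = 4.
A valid 4-coloring: color 1: [13, 15]; color 2: [1, 11]; color 3: [10, 12]; color 4: [5, 6, 9].

χ(G) = 4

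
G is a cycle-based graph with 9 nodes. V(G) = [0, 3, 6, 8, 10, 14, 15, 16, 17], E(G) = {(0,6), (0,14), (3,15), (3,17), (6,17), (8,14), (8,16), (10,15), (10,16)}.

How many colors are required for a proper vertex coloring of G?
χ(G) = 3

Clique number ω(G) = 2 (lower bound: χ ≥ ω).
Odd cycle [10, 15, 3, 17, 6, 0, 14, 8, 16] needs 3 colors (χ ≥ 3).
The coloring below uses 3 colors, so χ(G) = 3.
A valid 3-coloring: color 1: [3, 6, 8, 10]; color 2: [0, 15, 16, 17]; color 3: [14].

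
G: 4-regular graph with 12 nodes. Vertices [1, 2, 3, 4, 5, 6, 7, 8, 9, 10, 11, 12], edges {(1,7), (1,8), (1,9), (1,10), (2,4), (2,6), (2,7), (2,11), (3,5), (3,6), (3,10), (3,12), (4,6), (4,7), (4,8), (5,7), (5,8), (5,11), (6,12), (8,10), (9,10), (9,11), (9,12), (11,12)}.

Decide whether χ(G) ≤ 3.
Yes, G is 3-colorable

A valid 3-coloring: color 1: [1, 3, 4, 11]; color 2: [2, 5, 10, 12]; color 3: [6, 7, 8, 9].
(χ(G) = 3 ≤ 3.)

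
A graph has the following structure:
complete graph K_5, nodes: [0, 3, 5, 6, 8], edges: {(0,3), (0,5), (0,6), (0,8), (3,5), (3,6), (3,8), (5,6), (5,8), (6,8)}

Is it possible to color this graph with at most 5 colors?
A valid 5-coloring: color 1: [8]; color 2: [3]; color 3: [5]; color 4: [6]; color 5: [0].
(χ(G) = 5 ≤ 5.)

Yes, G is 5-colorable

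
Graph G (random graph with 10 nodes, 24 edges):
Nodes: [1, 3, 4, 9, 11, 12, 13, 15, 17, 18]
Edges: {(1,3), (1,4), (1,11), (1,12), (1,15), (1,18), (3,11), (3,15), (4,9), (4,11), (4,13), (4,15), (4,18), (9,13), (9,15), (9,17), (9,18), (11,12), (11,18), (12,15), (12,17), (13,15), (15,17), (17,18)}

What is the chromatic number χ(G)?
Clique number ω(G) = 4 (lower bound: χ ≥ ω).
The clique on [1, 4, 11, 18] has size 4, forcing χ ≥ 4, and the coloring below uses 4 colors, so χ(G) = 4.
A valid 4-coloring: color 1: [11, 15]; color 2: [1, 9]; color 3: [3, 4, 17]; color 4: [12, 13, 18].

χ(G) = 4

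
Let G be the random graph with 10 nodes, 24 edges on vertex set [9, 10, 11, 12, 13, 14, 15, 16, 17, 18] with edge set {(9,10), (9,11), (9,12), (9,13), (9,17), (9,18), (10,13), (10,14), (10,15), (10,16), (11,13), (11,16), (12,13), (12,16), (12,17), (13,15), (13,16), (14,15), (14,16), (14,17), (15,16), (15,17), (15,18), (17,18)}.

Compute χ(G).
Clique number ω(G) = 4 (lower bound: χ ≥ ω).
The clique on [10, 13, 15, 16] has size 4, forcing χ ≥ 4, and the coloring below uses 4 colors, so χ(G) = 4.
A valid 4-coloring: color 1: [9, 16]; color 2: [11, 12, 15]; color 3: [13, 14, 18]; color 4: [10, 17].

χ(G) = 4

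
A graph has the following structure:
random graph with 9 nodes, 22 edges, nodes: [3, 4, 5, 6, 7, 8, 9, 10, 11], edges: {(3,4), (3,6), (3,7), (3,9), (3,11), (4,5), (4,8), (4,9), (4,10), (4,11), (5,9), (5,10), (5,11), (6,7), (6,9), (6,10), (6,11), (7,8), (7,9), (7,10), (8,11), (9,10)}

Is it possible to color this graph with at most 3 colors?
No, G is not 3-colorable

The clique on vertices [4, 5, 9, 10] has size 4 > 3, so it alone needs 4 colors.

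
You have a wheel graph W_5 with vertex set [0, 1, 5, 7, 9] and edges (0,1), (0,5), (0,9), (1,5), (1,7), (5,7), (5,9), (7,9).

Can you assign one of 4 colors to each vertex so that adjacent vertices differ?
A valid 4-coloring: color 1: [5]; color 2: [1, 9]; color 3: [0, 7].
(χ(G) = 3 ≤ 4.)

Yes, G is 4-colorable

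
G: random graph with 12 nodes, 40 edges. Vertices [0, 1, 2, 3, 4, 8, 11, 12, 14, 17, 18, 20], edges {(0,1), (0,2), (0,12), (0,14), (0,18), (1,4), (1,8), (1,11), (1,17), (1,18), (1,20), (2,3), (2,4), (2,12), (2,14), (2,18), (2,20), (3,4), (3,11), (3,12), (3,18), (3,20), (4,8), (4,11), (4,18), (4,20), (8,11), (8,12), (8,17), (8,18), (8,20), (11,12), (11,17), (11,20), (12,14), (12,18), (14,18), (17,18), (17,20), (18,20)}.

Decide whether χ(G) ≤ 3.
The clique on vertices [1, 8, 17, 18, 20] has size 5 > 3, so it alone needs 5 colors.

No, G is not 3-colorable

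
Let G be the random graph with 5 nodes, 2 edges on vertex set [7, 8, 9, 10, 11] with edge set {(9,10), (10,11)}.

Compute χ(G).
χ(G) = 2

Clique number ω(G) = 2 (lower bound: χ ≥ ω).
The graph is bipartite (no odd cycle), so 2 colors suffice: χ(G) = 2.
A valid 2-coloring: color 1: [7, 8, 10]; color 2: [9, 11].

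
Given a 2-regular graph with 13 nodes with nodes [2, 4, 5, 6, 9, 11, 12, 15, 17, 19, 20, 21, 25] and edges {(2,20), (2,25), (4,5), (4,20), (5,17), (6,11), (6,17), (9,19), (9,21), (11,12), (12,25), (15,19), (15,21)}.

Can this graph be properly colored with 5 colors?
A valid 5-coloring: color 1: [2, 4, 6, 12, 19, 21]; color 2: [9, 11, 15, 17, 20, 25]; color 3: [5].
(χ(G) = 3 ≤ 5.)

Yes, G is 5-colorable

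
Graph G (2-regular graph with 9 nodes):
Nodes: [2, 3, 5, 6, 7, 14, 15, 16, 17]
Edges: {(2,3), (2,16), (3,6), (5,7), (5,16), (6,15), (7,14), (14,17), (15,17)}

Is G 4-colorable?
A valid 4-coloring: color 1: [3, 14, 15, 16]; color 2: [2, 6, 7, 17]; color 3: [5].
(χ(G) = 3 ≤ 4.)

Yes, G is 4-colorable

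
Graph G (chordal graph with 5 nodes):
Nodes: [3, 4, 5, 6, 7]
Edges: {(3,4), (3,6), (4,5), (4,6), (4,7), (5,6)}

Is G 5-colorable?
Yes, G is 5-colorable

A valid 5-coloring: color 1: [4]; color 2: [6, 7]; color 3: [3, 5].
(χ(G) = 3 ≤ 5.)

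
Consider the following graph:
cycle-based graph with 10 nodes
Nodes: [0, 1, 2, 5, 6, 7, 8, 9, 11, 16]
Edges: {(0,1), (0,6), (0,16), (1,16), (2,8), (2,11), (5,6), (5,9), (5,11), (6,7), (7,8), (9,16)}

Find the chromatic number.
Clique number ω(G) = 3 (lower bound: χ ≥ ω).
The clique on [0, 1, 16] has size 3, forcing χ ≥ 3, and the coloring below uses 3 colors, so χ(G) = 3.
A valid 3-coloring: color 1: [6, 8, 11, 16]; color 2: [0, 2, 5, 7]; color 3: [1, 9].

χ(G) = 3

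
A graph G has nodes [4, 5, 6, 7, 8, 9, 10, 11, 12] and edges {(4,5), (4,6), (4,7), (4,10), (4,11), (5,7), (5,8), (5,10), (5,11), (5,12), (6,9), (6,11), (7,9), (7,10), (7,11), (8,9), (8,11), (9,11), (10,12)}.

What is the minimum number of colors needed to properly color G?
χ(G) = 4

Clique number ω(G) = 4 (lower bound: χ ≥ ω).
The clique on [4, 5, 7, 10] has size 4, forcing χ ≥ 4, and the coloring below uses 4 colors, so χ(G) = 4.
A valid 4-coloring: color 1: [5, 9]; color 2: [10, 11]; color 3: [6, 7, 8, 12]; color 4: [4].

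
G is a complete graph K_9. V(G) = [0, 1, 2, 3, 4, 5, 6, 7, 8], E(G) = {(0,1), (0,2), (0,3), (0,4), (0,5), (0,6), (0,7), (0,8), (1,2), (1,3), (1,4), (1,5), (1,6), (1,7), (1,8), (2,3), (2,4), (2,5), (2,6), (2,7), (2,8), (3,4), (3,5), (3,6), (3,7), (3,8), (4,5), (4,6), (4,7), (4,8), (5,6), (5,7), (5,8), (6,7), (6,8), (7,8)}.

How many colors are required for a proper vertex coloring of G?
χ(G) = 9

Clique number ω(G) = 9 (lower bound: χ ≥ ω).
The clique on [0, 1, 2, 3, 4, 5, 6, 7, 8] has size 9, forcing χ ≥ 9, and the coloring below uses 9 colors, so χ(G) = 9.
A valid 9-coloring: color 1: [7]; color 2: [2]; color 3: [3]; color 4: [6]; color 5: [0]; color 6: [8]; color 7: [5]; color 8: [1]; color 9: [4].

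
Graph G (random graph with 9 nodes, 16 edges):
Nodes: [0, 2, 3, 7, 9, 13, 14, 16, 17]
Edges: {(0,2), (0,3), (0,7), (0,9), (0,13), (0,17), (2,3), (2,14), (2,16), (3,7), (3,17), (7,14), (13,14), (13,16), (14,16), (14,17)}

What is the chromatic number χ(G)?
Clique number ω(G) = 3 (lower bound: χ ≥ ω).
The clique on [0, 3, 17] has size 3, forcing χ ≥ 3, and the coloring below uses 3 colors, so χ(G) = 3.
A valid 3-coloring: color 1: [0, 16]; color 2: [2, 7, 9, 13, 17]; color 3: [3, 14].

χ(G) = 3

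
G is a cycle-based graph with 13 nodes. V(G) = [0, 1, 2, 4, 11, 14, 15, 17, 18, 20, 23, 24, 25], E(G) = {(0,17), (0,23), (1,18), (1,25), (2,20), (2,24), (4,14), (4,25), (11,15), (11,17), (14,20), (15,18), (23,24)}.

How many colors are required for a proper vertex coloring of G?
Clique number ω(G) = 2 (lower bound: χ ≥ ω).
Odd cycle [2, 20, 14, 4, 25, 1, 18, 15, 11, 17, 0, 23, 24] needs 3 colors (χ ≥ 3).
The coloring below uses 3 colors, so χ(G) = 3.
A valid 3-coloring: color 1: [2, 11, 14, 18, 23, 25]; color 2: [1, 4, 15, 17, 20, 24]; color 3: [0].

χ(G) = 3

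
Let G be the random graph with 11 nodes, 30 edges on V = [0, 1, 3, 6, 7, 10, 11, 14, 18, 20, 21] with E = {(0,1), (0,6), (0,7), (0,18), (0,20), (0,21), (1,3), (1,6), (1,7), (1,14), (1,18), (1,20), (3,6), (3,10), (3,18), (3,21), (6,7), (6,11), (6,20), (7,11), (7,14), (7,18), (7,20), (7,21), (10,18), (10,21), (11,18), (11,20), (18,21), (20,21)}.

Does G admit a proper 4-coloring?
No, G is not 4-colorable

The clique on vertices [0, 1, 6, 7, 20] has size 5 > 4, so it alone needs 5 colors.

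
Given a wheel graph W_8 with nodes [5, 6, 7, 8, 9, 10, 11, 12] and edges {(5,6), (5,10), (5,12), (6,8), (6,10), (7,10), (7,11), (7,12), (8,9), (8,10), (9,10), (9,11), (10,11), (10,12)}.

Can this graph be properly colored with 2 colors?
The clique on vertices [5, 10, 12] has size 3 > 2, so it alone needs 3 colors.

No, G is not 2-colorable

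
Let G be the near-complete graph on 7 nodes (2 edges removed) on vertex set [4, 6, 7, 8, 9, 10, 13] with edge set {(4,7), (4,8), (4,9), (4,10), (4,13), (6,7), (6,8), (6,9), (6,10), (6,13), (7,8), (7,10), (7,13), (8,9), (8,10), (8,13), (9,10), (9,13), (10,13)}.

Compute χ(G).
Clique number ω(G) = 5 (lower bound: χ ≥ ω).
The clique on [4, 8, 9, 10, 13] has size 5, forcing χ ≥ 5, and the coloring below uses 5 colors, so χ(G) = 5.
A valid 5-coloring: color 1: [8]; color 2: [13]; color 3: [10]; color 4: [4, 6]; color 5: [7, 9].

χ(G) = 5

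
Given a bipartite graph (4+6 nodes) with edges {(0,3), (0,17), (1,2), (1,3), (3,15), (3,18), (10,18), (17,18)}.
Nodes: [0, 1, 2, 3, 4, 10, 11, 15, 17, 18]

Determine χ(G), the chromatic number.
χ(G) = 2

Clique number ω(G) = 2 (lower bound: χ ≥ ω).
The graph is bipartite (no odd cycle), so 2 colors suffice: χ(G) = 2.
A valid 2-coloring: color 1: [2, 3, 4, 10, 11, 17]; color 2: [0, 1, 15, 18].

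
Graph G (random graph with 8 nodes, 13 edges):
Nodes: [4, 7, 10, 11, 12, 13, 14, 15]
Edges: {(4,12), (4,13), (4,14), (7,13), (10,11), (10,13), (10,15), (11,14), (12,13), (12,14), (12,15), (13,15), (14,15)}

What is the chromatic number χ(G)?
χ(G) = 3

Clique number ω(G) = 3 (lower bound: χ ≥ ω).
The clique on [10, 13, 15] has size 3, forcing χ ≥ 3, and the coloring below uses 3 colors, so χ(G) = 3.
A valid 3-coloring: color 1: [13, 14]; color 2: [7, 10, 12]; color 3: [4, 11, 15].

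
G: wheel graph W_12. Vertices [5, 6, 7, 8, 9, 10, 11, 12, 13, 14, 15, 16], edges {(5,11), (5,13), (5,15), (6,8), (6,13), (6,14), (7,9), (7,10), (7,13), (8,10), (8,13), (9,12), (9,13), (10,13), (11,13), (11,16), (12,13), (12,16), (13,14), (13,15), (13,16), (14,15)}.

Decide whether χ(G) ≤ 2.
The clique on vertices [5, 11, 13] has size 3 > 2, so it alone needs 3 colors.

No, G is not 2-colorable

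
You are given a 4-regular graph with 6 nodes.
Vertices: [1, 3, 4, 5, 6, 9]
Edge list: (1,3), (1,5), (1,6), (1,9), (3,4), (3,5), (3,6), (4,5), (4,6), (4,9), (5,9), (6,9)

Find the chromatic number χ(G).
Clique number ω(G) = 3 (lower bound: χ ≥ ω).
The clique on [1, 5, 9] has size 3, forcing χ ≥ 3, and the coloring below uses 3 colors, so χ(G) = 3.
A valid 3-coloring: color 1: [5, 6]; color 2: [3, 9]; color 3: [1, 4].

χ(G) = 3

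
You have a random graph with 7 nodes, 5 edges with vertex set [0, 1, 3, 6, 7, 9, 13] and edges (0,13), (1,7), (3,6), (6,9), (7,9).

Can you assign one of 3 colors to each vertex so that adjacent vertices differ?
Yes, G is 3-colorable

A valid 3-coloring: color 1: [0, 1, 3, 9]; color 2: [6, 7, 13].
(χ(G) = 2 ≤ 3.)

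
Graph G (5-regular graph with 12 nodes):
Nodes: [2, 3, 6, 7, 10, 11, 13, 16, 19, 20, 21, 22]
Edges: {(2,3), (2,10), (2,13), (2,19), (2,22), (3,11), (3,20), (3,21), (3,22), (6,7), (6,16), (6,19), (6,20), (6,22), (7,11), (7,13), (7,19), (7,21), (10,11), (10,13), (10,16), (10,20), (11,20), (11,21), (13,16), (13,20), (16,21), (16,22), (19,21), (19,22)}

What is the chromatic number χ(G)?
Clique number ω(G) = 3 (lower bound: χ ≥ ω).
Suppose a proper 3-coloring c exists. The clique [2, 3, 22] takes 3 distinct colors; by symmetry let c(2) = 1, c(3) = 2, c(22) = 3.
- Vertex 19: neighbors [2, 22] already have colors [1, 3] ⇒ c(19) = 2.
- Vertex 6: neighbors [19, 22] already have colors [2, 3] ⇒ c(6) = 1.
- Vertex 7: neighbors [6, 19] already have colors [1, 2] ⇒ c(7) = 3.
- Vertex 11: neighbors [3, 7] already have colors [2, 3] ⇒ c(11) = 1.
- Vertex 21: neighbors [11, 3, 7] already have colors [1, 2, 3] — all 3 colors blocked. Contradiction.
The forced assignments end in a contradiction, so G has no proper 3-coloring (χ ≥ 4).
The coloring below uses 4 colors, so χ(G) = 4.
A valid 4-coloring: color 1: [16, 19, 20]; color 2: [3, 7, 10]; color 3: [11, 13, 22]; color 4: [2, 6, 21].

χ(G) = 4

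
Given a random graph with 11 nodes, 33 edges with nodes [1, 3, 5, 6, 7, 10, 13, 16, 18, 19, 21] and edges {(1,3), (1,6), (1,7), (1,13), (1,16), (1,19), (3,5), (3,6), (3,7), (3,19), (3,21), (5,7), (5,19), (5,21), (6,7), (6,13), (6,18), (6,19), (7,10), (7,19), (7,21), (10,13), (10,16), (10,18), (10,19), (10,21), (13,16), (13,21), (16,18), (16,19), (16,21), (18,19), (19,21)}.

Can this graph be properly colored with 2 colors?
No, G is not 2-colorable

The clique on vertices [1, 3, 6, 7, 19] has size 5 > 2, so it alone needs 5 colors.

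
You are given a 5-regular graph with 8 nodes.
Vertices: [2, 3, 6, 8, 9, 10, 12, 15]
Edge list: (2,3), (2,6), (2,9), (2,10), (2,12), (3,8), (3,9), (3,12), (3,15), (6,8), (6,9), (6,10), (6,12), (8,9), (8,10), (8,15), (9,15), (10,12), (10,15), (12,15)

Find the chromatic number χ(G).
Clique number ω(G) = 4 (lower bound: χ ≥ ω).
The clique on [3, 8, 9, 15] has size 4, forcing χ ≥ 4, and the coloring below uses 4 colors, so χ(G) = 4.
A valid 4-coloring: color 1: [9, 12]; color 2: [6, 15]; color 3: [2, 8]; color 4: [3, 10].

χ(G) = 4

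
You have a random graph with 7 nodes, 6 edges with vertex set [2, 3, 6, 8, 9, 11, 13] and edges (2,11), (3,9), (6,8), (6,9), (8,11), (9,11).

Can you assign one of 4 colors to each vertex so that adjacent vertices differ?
Yes, G is 4-colorable

A valid 4-coloring: color 1: [3, 6, 11, 13]; color 2: [2, 8, 9].
(χ(G) = 2 ≤ 4.)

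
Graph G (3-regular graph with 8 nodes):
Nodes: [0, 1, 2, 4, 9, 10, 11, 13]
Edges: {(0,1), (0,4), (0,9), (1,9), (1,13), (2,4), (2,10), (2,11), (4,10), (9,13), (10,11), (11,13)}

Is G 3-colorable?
Yes, G is 3-colorable

A valid 3-coloring: color 1: [0, 10, 13]; color 2: [1, 4, 11]; color 3: [2, 9].
(χ(G) = 3 ≤ 3.)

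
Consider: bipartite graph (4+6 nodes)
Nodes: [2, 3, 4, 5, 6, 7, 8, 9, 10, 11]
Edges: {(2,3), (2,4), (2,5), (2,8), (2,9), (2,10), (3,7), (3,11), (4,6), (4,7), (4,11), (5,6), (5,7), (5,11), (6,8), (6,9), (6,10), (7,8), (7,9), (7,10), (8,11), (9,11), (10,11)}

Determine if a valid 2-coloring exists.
Yes, G is 2-colorable

A valid 2-coloring: color 1: [2, 6, 7, 11]; color 2: [3, 4, 5, 8, 9, 10].
(χ(G) = 2 ≤ 2.)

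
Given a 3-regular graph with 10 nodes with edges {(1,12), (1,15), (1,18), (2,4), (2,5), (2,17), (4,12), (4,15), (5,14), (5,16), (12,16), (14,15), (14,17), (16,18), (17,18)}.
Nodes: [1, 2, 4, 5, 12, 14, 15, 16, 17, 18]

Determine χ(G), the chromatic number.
χ(G) = 3

Clique number ω(G) = 2 (lower bound: χ ≥ ω).
Odd cycle [17, 14, 15, 1, 18] needs 3 colors (χ ≥ 3).
The coloring below uses 3 colors, so χ(G) = 3.
A valid 3-coloring: color 1: [2, 12, 14, 18]; color 2: [1, 4, 5, 17]; color 3: [15, 16].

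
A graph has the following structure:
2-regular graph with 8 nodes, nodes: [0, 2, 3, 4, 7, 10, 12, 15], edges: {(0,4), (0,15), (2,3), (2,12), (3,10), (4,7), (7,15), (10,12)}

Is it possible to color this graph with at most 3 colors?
Yes, G is 3-colorable

A valid 3-coloring: color 1: [0, 3, 7, 12]; color 2: [2, 4, 10, 15].
(χ(G) = 2 ≤ 3.)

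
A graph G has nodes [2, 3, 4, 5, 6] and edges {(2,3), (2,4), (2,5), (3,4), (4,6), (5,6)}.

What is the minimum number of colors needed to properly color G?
χ(G) = 3

Clique number ω(G) = 3 (lower bound: χ ≥ ω).
The clique on [2, 3, 4] has size 3, forcing χ ≥ 3, and the coloring below uses 3 colors, so χ(G) = 3.
A valid 3-coloring: color 1: [4, 5]; color 2: [2, 6]; color 3: [3].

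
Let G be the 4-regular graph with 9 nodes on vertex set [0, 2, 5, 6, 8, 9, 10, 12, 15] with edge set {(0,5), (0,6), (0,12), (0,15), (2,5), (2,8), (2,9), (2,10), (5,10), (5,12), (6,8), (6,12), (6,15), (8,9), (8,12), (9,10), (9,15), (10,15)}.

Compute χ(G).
χ(G) = 3

Clique number ω(G) = 3 (lower bound: χ ≥ ω).
The clique on [0, 5, 12] has size 3, forcing χ ≥ 3, and the coloring below uses 3 colors, so χ(G) = 3.
A valid 3-coloring: color 1: [2, 12, 15]; color 2: [5, 6, 9]; color 3: [0, 8, 10].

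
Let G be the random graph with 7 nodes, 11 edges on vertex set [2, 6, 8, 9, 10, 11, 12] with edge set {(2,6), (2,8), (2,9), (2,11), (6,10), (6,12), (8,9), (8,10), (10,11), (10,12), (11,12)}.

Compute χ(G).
χ(G) = 3

Clique number ω(G) = 3 (lower bound: χ ≥ ω).
The clique on [2, 8, 9] has size 3, forcing χ ≥ 3, and the coloring below uses 3 colors, so χ(G) = 3.
A valid 3-coloring: color 1: [9, 10]; color 2: [6, 8, 11]; color 3: [2, 12].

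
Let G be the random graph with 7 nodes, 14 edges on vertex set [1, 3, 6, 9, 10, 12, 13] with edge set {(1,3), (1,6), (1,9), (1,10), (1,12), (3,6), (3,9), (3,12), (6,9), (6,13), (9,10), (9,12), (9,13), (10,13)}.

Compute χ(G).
Clique number ω(G) = 4 (lower bound: χ ≥ ω).
The clique on [1, 3, 9, 12] has size 4, forcing χ ≥ 4, and the coloring below uses 4 colors, so χ(G) = 4.
A valid 4-coloring: color 1: [9]; color 2: [1, 13]; color 3: [3, 10]; color 4: [6, 12].

χ(G) = 4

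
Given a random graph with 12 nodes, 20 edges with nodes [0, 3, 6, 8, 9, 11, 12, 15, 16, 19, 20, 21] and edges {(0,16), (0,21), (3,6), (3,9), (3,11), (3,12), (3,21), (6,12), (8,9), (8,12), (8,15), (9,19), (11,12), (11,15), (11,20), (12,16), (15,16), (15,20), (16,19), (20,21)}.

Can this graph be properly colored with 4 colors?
A valid 4-coloring: color 1: [3, 8, 16, 20]; color 2: [9, 12, 15, 21]; color 3: [0, 6, 11, 19].
(χ(G) = 3 ≤ 4.)

Yes, G is 4-colorable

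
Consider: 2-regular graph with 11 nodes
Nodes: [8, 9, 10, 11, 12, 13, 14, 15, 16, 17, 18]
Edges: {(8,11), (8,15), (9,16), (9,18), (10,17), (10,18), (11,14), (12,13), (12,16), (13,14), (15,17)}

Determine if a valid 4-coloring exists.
A valid 4-coloring: color 1: [11, 13, 15, 16, 18]; color 2: [8, 9, 12, 14, 17]; color 3: [10].
(χ(G) = 3 ≤ 4.)

Yes, G is 4-colorable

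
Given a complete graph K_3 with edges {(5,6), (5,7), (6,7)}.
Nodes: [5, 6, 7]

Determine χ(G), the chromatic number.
Clique number ω(G) = 3 (lower bound: χ ≥ ω).
The clique on [5, 6, 7] has size 3, forcing χ ≥ 3, and the coloring below uses 3 colors, so χ(G) = 3.
A valid 3-coloring: color 1: [5]; color 2: [7]; color 3: [6].

χ(G) = 3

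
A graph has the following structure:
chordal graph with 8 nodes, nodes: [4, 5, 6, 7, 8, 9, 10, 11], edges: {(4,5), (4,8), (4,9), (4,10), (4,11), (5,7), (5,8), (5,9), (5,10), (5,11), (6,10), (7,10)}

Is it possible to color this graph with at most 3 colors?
Yes, G is 3-colorable

A valid 3-coloring: color 1: [5, 6]; color 2: [4, 7]; color 3: [8, 9, 10, 11].
(χ(G) = 3 ≤ 3.)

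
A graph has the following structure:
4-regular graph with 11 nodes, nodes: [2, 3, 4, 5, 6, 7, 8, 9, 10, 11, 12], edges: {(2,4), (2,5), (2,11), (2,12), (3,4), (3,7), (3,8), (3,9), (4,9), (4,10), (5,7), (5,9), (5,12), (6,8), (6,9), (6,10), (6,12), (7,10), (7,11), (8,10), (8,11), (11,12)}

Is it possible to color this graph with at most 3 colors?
A valid 3-coloring: color 1: [2, 9, 10]; color 2: [4, 7, 8, 12]; color 3: [3, 5, 6, 11].
(χ(G) = 3 ≤ 3.)

Yes, G is 3-colorable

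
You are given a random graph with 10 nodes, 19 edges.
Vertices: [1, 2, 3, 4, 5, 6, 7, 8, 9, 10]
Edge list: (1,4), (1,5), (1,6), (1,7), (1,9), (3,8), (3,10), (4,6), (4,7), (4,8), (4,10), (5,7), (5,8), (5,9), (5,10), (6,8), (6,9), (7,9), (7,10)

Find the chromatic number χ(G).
Clique number ω(G) = 4 (lower bound: χ ≥ ω).
The clique on [1, 5, 7, 9] has size 4, forcing χ ≥ 4, and the coloring below uses 4 colors, so χ(G) = 4.
A valid 4-coloring: color 1: [2, 3, 4, 5]; color 2: [6, 7]; color 3: [1, 8, 10]; color 4: [9].

χ(G) = 4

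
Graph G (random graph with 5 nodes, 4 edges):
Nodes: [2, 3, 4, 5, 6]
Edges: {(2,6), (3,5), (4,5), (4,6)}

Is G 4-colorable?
Yes, G is 4-colorable

A valid 4-coloring: color 1: [5, 6]; color 2: [2, 3, 4].
(χ(G) = 2 ≤ 4.)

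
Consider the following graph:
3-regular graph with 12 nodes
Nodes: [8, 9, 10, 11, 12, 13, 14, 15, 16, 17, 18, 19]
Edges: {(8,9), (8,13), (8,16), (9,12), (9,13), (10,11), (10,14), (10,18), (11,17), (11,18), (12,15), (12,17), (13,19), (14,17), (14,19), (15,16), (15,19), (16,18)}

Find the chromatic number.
χ(G) = 3

Clique number ω(G) = 3 (lower bound: χ ≥ ω).
The clique on [8, 9, 13] has size 3, forcing χ ≥ 3, and the coloring below uses 3 colors, so χ(G) = 3.
A valid 3-coloring: color 1: [9, 10, 16, 17, 19]; color 2: [13, 14, 15, 18]; color 3: [8, 11, 12].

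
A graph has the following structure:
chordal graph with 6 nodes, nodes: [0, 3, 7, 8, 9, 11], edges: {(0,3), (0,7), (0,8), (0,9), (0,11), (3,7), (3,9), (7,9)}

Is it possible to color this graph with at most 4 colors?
A valid 4-coloring: color 1: [0]; color 2: [8, 9, 11]; color 3: [7]; color 4: [3].
(χ(G) = 4 ≤ 4.)

Yes, G is 4-colorable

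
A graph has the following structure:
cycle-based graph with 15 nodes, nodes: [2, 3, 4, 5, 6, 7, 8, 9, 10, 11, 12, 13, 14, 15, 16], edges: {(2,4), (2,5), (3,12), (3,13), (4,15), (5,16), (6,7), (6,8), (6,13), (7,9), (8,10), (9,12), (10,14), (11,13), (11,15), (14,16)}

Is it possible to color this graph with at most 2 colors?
Odd cycle [2, 5, 16, 14, 10, 8, 6, 13, 11, 15, 4] needs 3 colors (χ ≥ 3).
Hence χ(G) ≥ 3 > 2, so no proper 2-coloring exists.

No, G is not 2-colorable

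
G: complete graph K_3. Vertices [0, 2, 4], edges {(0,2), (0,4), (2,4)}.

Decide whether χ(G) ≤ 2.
No, G is not 2-colorable

The clique on vertices [0, 2, 4] has size 3 > 2, so it alone needs 3 colors.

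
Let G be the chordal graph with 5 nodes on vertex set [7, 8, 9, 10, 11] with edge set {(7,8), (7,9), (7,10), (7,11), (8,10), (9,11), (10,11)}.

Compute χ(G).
Clique number ω(G) = 3 (lower bound: χ ≥ ω).
The clique on [7, 9, 11] has size 3, forcing χ ≥ 3, and the coloring below uses 3 colors, so χ(G) = 3.
A valid 3-coloring: color 1: [7]; color 2: [8, 11]; color 3: [9, 10].

χ(G) = 3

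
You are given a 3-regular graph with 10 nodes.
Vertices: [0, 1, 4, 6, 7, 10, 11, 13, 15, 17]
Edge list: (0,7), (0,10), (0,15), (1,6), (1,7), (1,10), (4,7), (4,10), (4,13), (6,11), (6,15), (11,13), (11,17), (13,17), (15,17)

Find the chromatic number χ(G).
Clique number ω(G) = 3 (lower bound: χ ≥ ω).
The clique on [11, 13, 17] has size 3, forcing χ ≥ 3, and the coloring below uses 3 colors, so χ(G) = 3.
A valid 3-coloring: color 1: [6, 7, 10, 13]; color 2: [1, 4, 11, 15]; color 3: [0, 17].

χ(G) = 3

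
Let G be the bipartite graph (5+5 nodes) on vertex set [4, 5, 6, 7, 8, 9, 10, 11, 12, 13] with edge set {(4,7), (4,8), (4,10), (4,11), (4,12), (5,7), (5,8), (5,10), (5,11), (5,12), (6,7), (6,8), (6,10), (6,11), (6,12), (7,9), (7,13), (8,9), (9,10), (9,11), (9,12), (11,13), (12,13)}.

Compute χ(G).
χ(G) = 2

Clique number ω(G) = 2 (lower bound: χ ≥ ω).
The graph is bipartite (no odd cycle), so 2 colors suffice: χ(G) = 2.
A valid 2-coloring: color 1: [7, 8, 10, 11, 12]; color 2: [4, 5, 6, 9, 13].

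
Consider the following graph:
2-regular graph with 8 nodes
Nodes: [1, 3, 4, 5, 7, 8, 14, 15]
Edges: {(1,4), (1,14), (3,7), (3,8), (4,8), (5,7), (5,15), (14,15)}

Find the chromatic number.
χ(G) = 2

Clique number ω(G) = 2 (lower bound: χ ≥ ω).
The graph is bipartite (no odd cycle), so 2 colors suffice: χ(G) = 2.
A valid 2-coloring: color 1: [1, 7, 8, 15]; color 2: [3, 4, 5, 14].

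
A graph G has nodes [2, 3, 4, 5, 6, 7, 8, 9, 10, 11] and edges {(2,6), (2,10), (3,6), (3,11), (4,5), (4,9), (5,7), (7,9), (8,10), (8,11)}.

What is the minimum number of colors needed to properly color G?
χ(G) = 2

Clique number ω(G) = 2 (lower bound: χ ≥ ω).
The graph is bipartite (no odd cycle), so 2 colors suffice: χ(G) = 2.
A valid 2-coloring: color 1: [4, 6, 7, 10, 11]; color 2: [2, 3, 5, 8, 9].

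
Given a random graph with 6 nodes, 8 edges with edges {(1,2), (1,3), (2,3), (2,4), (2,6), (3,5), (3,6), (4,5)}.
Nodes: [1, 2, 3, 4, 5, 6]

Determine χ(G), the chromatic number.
χ(G) = 3

Clique number ω(G) = 3 (lower bound: χ ≥ ω).
The clique on [1, 2, 3] has size 3, forcing χ ≥ 3, and the coloring below uses 3 colors, so χ(G) = 3.
A valid 3-coloring: color 1: [3, 4]; color 2: [2, 5]; color 3: [1, 6].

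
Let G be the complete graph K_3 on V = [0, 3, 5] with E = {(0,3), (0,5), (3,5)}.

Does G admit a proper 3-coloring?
A valid 3-coloring: color 1: [3]; color 2: [0]; color 3: [5].
(χ(G) = 3 ≤ 3.)

Yes, G is 3-colorable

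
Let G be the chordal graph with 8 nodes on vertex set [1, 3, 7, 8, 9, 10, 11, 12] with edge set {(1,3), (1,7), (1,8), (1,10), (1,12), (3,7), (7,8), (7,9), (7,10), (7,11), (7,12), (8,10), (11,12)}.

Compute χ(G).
Clique number ω(G) = 4 (lower bound: χ ≥ ω).
The clique on [1, 7, 8, 10] has size 4, forcing χ ≥ 4, and the coloring below uses 4 colors, so χ(G) = 4.
A valid 4-coloring: color 1: [7]; color 2: [1, 9, 11]; color 3: [3, 10, 12]; color 4: [8].

χ(G) = 4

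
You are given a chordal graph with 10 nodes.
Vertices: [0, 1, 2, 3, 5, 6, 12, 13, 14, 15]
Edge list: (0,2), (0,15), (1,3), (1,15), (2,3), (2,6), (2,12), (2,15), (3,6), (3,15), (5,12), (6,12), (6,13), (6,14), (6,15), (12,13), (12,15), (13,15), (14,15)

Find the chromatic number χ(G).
Clique number ω(G) = 4 (lower bound: χ ≥ ω).
The clique on [2, 3, 6, 15] has size 4, forcing χ ≥ 4, and the coloring below uses 4 colors, so χ(G) = 4.
A valid 4-coloring: color 1: [5, 15]; color 2: [0, 1, 6]; color 3: [2, 13, 14]; color 4: [3, 12].

χ(G) = 4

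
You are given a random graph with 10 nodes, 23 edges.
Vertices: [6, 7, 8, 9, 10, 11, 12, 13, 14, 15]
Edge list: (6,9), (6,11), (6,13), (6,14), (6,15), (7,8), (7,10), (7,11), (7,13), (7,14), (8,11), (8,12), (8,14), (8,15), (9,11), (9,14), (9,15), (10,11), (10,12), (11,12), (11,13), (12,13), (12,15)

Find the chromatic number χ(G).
Clique number ω(G) = 3 (lower bound: χ ≥ ω).
The clique on [6, 9, 11] has size 3, forcing χ ≥ 3, and the coloring below uses 3 colors, so χ(G) = 3.
A valid 3-coloring: color 1: [11, 14, 15]; color 2: [6, 7, 12]; color 3: [8, 9, 10, 13].

χ(G) = 3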